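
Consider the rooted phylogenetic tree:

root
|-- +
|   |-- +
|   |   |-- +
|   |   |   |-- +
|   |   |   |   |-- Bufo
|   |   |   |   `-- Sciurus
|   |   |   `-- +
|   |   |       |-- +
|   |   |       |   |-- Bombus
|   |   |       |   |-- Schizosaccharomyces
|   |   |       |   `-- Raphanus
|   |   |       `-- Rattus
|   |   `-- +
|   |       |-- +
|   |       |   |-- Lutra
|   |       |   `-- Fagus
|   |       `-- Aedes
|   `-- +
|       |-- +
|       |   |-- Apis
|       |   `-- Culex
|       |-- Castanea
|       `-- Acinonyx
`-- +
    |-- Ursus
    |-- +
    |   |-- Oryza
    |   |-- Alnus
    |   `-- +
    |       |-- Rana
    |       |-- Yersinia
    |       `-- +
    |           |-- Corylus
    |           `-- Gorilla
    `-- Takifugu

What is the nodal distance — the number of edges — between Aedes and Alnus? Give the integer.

7

The MRCA of Aedes and Alnus is the root of the tree.
From Aedes up to that node: 4 branches. From Alnus up to the same node: 3 branches. Total: 4 + 3 = 7.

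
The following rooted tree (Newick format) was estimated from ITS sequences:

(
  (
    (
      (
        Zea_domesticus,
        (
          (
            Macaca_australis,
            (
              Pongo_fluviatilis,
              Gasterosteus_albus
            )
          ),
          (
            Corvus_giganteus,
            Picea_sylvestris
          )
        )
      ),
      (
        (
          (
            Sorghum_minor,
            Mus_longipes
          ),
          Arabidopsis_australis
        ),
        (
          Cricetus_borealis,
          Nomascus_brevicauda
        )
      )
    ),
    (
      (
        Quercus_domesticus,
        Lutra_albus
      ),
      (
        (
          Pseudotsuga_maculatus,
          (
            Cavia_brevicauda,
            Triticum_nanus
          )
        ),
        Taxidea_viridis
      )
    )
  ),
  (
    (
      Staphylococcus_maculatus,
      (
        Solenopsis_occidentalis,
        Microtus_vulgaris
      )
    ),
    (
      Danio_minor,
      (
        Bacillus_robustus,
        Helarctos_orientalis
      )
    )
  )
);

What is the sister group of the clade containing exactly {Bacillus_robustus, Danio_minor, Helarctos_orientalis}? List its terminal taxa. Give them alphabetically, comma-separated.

Microtus_vulgaris, Solenopsis_occidentalis, Staphylococcus_maculatus

The clade containing exactly {Bacillus_robustus, Danio_minor, Helarctos_orientalis} attaches to the tree at the node subtending ((Staphylococcus_maculatus,(Solenopsis_occidentalis,Microtus_vulgaris)),(Danio_minor,(Bacillus_robustus,Helarctos_orientalis))).
The other lineage descending from that same node — the sister group — is (Staphylococcus_maculatus,(Solenopsis_occidentalis,Microtus_vulgaris)); its 3 tips in alphabetical order are the answer.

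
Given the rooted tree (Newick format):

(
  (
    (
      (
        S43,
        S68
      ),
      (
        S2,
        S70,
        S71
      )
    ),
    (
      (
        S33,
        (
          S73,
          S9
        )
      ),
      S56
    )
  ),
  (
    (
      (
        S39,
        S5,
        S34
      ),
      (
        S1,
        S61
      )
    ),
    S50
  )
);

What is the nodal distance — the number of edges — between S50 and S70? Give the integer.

The MRCA of S50 and S70 is the root of the tree.
From S50 up to that node: 2 branches. From S70 up to the same node: 4 branches. Total: 2 + 4 = 6.

6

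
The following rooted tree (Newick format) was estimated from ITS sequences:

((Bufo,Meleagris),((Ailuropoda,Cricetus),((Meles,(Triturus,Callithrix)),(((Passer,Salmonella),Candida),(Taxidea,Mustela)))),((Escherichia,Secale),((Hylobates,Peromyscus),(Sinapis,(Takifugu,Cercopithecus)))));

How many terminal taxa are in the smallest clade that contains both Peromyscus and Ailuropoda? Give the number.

The MRCA of Peromyscus and Ailuropoda is the root, so the clade is the entire tree.
That clade contains 19 terminal taxa: Ailuropoda, Bufo, Callithrix, Candida, Cercopithecus, Cricetus, Escherichia, Hylobates, Meleagris, Meles, Mustela, Passer, Peromyscus, Salmonella, Secale, Sinapis, Takifugu, Taxidea, Triturus.

19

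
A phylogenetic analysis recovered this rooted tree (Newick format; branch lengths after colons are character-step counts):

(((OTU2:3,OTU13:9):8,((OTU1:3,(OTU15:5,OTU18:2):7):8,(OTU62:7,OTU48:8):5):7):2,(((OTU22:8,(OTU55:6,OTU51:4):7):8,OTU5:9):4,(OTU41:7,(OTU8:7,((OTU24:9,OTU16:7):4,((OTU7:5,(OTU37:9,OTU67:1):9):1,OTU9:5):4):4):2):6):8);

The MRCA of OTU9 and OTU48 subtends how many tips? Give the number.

19

The MRCA of OTU9 and OTU48 is the root, so the clade is the entire tree.
That clade contains 19 terminal taxa: OTU1, OTU13, OTU15, OTU16, OTU18, OTU2, OTU22, OTU24, OTU37, OTU41, OTU48, OTU5, OTU51, OTU55, OTU62, OTU67, OTU7, OTU8, OTU9.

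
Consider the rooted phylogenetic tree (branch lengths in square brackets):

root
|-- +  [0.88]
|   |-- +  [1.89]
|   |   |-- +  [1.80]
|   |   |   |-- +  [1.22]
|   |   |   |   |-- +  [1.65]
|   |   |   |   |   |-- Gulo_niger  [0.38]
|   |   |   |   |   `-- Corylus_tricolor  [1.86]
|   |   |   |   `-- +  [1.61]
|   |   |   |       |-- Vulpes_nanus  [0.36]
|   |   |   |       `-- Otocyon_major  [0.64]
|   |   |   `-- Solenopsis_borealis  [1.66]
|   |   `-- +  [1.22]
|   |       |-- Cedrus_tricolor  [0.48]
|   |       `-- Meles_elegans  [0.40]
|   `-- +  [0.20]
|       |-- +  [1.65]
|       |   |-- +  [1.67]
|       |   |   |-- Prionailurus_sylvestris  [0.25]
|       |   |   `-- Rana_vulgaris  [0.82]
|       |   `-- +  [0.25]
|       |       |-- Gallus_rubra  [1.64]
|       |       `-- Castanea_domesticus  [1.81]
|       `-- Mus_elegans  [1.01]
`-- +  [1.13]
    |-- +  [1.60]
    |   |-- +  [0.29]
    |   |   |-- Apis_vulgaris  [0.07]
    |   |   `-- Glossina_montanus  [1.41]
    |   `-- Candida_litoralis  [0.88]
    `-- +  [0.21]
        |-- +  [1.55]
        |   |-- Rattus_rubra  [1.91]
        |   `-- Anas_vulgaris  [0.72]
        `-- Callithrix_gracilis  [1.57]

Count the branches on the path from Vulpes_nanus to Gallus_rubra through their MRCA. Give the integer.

9

The MRCA of Vulpes_nanus and Gallus_rubra is the node subtending (((((Gulo_niger,Corylus_tricolor),(Vulpes_nanus,Otocyon_major)),Solenopsis_borealis),(Cedrus_tricolor,Meles_elegans)),(((Prionailurus_sylvestris,Rana_vulgaris),(Gallus_rubra,Castanea_domesticus)),Mus_elegans)).
From Vulpes_nanus up to that node: 5 branches. From Gallus_rubra up to the same node: 4 branches. Total: 5 + 4 = 9.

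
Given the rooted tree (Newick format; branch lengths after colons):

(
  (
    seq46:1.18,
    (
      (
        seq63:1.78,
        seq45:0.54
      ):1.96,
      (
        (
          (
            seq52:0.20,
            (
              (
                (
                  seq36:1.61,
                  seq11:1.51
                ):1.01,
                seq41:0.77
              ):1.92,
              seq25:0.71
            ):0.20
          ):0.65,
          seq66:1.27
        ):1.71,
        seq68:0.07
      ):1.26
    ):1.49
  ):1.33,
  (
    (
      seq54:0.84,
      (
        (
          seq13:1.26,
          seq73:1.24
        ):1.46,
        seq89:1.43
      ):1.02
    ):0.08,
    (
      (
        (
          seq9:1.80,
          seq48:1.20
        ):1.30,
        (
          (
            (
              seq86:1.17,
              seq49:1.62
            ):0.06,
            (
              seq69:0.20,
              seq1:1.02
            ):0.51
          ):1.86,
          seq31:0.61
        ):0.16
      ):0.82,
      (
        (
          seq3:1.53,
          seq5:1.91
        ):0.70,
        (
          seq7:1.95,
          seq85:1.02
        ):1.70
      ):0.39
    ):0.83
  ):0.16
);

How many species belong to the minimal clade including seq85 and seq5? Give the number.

The MRCA of seq85 and seq5 is the node subtending ((seq3,seq5),(seq7,seq85)).
That clade contains 4 terminal taxa: seq3, seq5, seq7, seq85.

4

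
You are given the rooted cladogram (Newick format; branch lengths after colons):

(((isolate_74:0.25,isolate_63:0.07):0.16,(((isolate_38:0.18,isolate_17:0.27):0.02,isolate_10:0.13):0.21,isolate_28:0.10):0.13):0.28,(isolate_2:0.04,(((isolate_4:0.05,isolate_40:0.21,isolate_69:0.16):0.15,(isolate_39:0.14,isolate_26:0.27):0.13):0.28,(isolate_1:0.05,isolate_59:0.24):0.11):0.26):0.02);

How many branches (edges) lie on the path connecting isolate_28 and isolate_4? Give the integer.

The MRCA of isolate_28 and isolate_4 is the root of the tree.
From isolate_28 up to that node: 3 branches. From isolate_4 up to the same node: 5 branches. Total: 3 + 5 = 8.

8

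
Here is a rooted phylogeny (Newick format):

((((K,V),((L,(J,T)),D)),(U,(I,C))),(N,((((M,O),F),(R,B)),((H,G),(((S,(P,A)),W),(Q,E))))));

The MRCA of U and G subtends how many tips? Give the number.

The MRCA of U and G is the root, so the clade is the entire tree.
That clade contains 23 terminal taxa: A, B, C, D, E, F, G, H, I, J, K, L, M, N, O, P, Q, R, S, T, U, V, W.

23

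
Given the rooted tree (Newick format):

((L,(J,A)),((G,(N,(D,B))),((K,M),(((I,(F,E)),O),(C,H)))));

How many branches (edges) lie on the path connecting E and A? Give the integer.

The MRCA of E and A is the root of the tree.
From E up to that node: 7 branches. From A up to the same node: 3 branches. Total: 7 + 3 = 10.

10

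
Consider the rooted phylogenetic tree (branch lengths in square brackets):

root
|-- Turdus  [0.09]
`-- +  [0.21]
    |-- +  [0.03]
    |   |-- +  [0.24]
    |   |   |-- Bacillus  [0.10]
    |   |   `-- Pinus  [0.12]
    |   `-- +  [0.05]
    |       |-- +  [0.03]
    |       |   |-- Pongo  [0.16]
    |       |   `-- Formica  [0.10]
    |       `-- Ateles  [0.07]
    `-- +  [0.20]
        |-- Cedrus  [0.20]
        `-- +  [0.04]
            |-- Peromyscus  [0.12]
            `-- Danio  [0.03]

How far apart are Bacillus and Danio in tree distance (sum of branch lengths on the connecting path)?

0.64

The path runs Bacillus → … → MRCA → … → Danio; the MRCA is the node subtending (((Bacillus,Pinus),((Pongo,Formica),Ateles)),(Cedrus,(Peromyscus,Danio))).
Branch lengths along that path: 0.10 + 0.24 + 0.03 + 0.20 + 0.04 + 0.03 = 0.64.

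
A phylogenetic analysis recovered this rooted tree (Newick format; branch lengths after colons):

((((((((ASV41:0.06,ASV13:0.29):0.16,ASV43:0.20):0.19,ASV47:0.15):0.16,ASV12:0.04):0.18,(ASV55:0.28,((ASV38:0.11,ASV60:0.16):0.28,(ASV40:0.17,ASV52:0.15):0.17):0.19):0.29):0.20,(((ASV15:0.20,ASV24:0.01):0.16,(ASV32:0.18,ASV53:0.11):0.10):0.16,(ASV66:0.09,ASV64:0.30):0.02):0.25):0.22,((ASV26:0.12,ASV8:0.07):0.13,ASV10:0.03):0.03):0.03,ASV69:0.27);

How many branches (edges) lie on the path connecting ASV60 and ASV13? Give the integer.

The MRCA of ASV60 and ASV13 is the node subtending (((((ASV41,ASV13),ASV43),ASV47),ASV12),(ASV55,((ASV38,ASV60),(ASV40,ASV52)))).
From ASV60 up to that node: 4 branches. From ASV13 up to the same node: 5 branches. Total: 4 + 5 = 9.

9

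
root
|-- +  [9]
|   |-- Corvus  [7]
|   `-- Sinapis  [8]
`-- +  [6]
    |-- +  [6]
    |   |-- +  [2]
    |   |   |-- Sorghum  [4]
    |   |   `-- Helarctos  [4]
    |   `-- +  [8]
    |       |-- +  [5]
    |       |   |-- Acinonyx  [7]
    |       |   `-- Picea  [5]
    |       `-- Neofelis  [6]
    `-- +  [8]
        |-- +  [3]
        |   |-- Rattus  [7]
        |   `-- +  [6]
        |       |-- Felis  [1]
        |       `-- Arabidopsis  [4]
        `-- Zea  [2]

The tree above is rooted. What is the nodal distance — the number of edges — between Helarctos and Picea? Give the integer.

5

The MRCA of Helarctos and Picea is the node subtending ((Sorghum,Helarctos),((Acinonyx,Picea),Neofelis)).
From Helarctos up to that node: 2 branches. From Picea up to the same node: 3 branches. Total: 2 + 3 = 5.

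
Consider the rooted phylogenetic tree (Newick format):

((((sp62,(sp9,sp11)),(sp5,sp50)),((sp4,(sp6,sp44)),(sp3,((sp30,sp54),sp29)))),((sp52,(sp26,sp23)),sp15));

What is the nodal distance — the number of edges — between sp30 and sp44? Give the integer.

The MRCA of sp30 and sp44 is the node subtending ((sp4,(sp6,sp44)),(sp3,((sp30,sp54),sp29))).
From sp30 up to that node: 4 branches. From sp44 up to the same node: 3 branches. Total: 4 + 3 = 7.

7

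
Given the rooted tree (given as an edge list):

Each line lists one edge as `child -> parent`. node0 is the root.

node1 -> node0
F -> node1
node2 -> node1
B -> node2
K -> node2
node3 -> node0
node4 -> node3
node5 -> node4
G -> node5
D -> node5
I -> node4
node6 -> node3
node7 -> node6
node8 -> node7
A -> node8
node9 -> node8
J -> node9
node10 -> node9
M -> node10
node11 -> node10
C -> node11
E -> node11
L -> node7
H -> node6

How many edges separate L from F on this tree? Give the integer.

The MRCA of L and F is the root of the tree.
From L up to that node: 4 branches. From F up to the same node: 2 branches. Total: 4 + 2 = 6.

6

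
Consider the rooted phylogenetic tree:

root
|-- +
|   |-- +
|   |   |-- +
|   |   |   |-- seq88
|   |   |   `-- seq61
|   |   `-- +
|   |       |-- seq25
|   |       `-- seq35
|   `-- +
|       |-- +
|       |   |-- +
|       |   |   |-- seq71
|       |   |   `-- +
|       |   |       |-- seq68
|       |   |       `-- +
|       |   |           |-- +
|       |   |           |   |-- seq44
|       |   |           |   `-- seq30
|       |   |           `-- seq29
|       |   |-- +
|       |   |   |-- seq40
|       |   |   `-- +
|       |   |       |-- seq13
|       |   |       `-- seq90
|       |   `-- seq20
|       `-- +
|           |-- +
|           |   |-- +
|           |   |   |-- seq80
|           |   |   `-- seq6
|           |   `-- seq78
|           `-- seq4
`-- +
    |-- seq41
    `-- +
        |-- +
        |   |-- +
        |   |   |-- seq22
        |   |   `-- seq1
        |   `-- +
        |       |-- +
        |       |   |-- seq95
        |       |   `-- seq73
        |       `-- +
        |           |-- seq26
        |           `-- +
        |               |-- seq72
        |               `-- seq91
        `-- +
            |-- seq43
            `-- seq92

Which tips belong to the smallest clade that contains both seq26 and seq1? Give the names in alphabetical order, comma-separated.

seq1, seq22, seq26, seq72, seq73, seq91, seq95

Tracing seq26: it sits inside (seq26,(seq72,seq91)).
Tracing seq1: it sits inside (seq22,seq1).
The smallest clade enclosing both is ((seq22,seq1),((seq95,seq73),(seq26,(seq72,seq91)))); the answer is its 7 terminal taxa in alphabetical order.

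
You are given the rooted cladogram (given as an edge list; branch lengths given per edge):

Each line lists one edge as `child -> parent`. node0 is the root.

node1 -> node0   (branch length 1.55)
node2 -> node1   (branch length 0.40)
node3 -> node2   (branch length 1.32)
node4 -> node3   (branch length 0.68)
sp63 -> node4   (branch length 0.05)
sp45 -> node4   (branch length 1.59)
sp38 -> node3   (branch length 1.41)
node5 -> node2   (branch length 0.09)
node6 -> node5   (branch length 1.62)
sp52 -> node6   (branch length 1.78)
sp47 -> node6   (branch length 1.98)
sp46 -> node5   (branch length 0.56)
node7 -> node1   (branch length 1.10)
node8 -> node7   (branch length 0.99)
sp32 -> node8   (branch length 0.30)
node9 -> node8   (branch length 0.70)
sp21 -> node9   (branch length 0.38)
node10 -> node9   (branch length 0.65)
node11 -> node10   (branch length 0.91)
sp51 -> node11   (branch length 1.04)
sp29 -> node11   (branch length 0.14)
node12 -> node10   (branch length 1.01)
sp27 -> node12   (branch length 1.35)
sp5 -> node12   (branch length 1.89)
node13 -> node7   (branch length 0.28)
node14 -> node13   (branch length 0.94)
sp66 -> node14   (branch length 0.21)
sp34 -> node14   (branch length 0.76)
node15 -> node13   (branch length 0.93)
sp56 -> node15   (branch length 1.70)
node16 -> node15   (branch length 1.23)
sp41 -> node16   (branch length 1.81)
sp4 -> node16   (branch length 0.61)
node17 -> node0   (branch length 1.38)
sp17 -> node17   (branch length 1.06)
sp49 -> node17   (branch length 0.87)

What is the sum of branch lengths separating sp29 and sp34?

The path runs sp29 → … → MRCA → … → sp34; the MRCA is the node subtending ((sp32,(sp21,((sp51,sp29),(sp27,sp5)))),((sp66,sp34),(sp56,(sp41,sp4)))).
Branch lengths along that path: 0.14 + 0.91 + 0.65 + 0.70 + 0.99 + 0.28 + 0.94 + 0.76 = 5.37.

5.37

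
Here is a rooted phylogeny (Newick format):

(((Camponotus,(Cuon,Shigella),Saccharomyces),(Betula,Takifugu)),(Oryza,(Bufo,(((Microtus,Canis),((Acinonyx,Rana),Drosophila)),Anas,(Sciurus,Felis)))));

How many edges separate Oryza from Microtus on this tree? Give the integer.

6

The MRCA of Oryza and Microtus is the node subtending (Oryza,(Bufo,(((Microtus,Canis),((Acinonyx,Rana),Drosophila)),Anas,(Sciurus,Felis)))).
From Oryza up to that node: 1 branch. From Microtus up to the same node: 5 branches. Total: 1 + 5 = 6.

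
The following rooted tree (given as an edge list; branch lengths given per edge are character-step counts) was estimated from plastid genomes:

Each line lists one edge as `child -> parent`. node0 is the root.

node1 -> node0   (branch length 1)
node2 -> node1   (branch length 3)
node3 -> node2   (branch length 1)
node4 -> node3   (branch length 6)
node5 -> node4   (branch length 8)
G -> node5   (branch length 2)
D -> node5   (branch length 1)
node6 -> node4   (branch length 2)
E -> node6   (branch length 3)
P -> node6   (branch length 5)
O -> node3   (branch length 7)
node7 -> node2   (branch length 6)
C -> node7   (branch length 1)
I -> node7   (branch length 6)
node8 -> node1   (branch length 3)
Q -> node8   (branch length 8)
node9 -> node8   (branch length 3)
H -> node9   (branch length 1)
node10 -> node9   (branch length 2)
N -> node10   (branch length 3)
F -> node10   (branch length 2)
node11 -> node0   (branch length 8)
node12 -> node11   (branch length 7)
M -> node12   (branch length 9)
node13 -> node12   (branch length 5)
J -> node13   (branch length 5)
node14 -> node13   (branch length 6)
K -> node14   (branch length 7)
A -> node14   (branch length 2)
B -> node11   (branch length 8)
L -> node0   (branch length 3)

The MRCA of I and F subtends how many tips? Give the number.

The MRCA of I and F is the node subtending (((((G,D),(E,P)),O),(C,I)),(Q,(H,(N,F)))).
That clade contains 11 terminal taxa: C, D, E, F, G, H, I, N, O, P, Q.

11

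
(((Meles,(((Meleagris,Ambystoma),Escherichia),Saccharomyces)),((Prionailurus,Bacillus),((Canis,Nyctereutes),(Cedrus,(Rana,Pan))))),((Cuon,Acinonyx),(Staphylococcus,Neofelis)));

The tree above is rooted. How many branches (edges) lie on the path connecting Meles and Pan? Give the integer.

The MRCA of Meles and Pan is the node subtending ((Meles,(((Meleagris,Ambystoma),Escherichia),Saccharomyces)),((Prionailurus,Bacillus),((Canis,Nyctereutes),(Cedrus,(Rana,Pan))))).
From Meles up to that node: 2 branches. From Pan up to the same node: 5 branches. Total: 2 + 5 = 7.

7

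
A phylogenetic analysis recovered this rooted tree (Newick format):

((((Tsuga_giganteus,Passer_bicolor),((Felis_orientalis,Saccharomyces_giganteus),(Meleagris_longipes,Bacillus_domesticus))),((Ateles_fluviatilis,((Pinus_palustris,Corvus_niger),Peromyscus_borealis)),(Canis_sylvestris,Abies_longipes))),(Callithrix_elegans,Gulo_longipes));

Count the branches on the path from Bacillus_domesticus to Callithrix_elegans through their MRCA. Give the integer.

The MRCA of Bacillus_domesticus and Callithrix_elegans is the root of the tree.
From Bacillus_domesticus up to that node: 5 branches. From Callithrix_elegans up to the same node: 2 branches. Total: 5 + 2 = 7.

7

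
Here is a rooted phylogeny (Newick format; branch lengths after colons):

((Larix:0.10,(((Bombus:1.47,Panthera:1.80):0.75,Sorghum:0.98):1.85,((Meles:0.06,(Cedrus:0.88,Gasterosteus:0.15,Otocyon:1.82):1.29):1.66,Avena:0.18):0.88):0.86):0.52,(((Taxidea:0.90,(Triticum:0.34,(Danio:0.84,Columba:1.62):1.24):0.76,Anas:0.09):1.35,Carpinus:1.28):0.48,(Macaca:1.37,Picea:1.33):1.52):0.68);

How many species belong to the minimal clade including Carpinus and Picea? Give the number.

8

The MRCA of Carpinus and Picea is the node subtending (((Taxidea,(Triticum,(Danio,Columba)),Anas),Carpinus),(Macaca,Picea)).
That clade contains 8 terminal taxa: Anas, Carpinus, Columba, Danio, Macaca, Picea, Taxidea, Triticum.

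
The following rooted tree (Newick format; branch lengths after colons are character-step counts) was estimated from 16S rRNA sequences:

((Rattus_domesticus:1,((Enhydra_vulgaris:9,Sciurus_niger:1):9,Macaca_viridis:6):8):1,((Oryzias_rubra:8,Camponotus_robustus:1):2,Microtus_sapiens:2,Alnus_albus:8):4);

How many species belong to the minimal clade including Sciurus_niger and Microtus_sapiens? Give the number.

8

The MRCA of Sciurus_niger and Microtus_sapiens is the root, so the clade is the entire tree.
That clade contains 8 terminal taxa: Alnus_albus, Camponotus_robustus, Enhydra_vulgaris, Macaca_viridis, Microtus_sapiens, Oryzias_rubra, Rattus_domesticus, Sciurus_niger.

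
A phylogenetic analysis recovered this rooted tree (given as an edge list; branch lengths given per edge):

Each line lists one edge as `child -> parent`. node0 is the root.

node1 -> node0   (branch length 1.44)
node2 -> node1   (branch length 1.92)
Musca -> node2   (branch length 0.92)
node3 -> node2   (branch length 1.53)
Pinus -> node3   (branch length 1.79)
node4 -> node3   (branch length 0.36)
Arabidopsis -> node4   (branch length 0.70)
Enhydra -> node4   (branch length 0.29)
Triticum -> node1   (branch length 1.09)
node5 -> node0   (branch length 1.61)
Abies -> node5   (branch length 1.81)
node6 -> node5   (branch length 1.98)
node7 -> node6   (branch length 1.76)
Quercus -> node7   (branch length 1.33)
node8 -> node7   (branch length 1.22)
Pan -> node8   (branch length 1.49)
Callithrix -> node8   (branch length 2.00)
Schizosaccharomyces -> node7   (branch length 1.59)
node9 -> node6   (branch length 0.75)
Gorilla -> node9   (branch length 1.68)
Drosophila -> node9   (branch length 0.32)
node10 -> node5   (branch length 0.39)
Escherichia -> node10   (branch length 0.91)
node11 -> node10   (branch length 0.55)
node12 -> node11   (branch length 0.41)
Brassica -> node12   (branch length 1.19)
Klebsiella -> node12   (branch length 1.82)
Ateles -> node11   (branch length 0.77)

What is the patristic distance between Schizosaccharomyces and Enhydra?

The path runs Schizosaccharomyces → … → MRCA → … → Enhydra; the MRCA is the root of the tree.
Branch lengths along that path: 1.59 + 1.76 + 1.98 + 1.61 + 1.44 + 1.92 + 1.53 + 0.36 + 0.29 = 12.48.

12.48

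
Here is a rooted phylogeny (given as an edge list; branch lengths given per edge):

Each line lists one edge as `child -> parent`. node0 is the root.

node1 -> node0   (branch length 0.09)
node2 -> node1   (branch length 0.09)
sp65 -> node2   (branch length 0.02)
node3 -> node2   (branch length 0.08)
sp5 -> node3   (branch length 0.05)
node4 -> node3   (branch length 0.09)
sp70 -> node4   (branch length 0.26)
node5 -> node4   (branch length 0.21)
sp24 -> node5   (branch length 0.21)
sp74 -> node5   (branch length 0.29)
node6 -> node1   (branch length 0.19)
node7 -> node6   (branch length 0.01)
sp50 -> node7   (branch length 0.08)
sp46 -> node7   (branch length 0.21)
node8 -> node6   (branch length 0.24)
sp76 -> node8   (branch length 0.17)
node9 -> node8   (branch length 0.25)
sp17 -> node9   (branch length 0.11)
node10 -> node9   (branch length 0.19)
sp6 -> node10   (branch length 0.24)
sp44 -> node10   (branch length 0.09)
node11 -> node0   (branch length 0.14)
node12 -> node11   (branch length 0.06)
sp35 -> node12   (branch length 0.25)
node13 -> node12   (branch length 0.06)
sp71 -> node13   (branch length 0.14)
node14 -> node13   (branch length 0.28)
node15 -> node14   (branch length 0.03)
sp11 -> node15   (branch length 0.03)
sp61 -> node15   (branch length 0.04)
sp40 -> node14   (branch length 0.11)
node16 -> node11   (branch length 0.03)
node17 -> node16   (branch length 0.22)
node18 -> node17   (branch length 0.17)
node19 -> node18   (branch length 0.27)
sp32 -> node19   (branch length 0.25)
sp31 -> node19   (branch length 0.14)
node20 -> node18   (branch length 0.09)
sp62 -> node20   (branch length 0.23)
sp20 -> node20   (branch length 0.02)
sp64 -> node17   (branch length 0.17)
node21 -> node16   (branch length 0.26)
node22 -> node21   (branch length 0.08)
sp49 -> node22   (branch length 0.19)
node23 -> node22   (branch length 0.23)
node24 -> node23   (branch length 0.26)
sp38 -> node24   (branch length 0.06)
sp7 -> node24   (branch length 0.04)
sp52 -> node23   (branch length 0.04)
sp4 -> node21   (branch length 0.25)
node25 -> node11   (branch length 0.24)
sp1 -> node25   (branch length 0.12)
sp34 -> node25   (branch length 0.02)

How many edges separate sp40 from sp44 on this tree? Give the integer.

11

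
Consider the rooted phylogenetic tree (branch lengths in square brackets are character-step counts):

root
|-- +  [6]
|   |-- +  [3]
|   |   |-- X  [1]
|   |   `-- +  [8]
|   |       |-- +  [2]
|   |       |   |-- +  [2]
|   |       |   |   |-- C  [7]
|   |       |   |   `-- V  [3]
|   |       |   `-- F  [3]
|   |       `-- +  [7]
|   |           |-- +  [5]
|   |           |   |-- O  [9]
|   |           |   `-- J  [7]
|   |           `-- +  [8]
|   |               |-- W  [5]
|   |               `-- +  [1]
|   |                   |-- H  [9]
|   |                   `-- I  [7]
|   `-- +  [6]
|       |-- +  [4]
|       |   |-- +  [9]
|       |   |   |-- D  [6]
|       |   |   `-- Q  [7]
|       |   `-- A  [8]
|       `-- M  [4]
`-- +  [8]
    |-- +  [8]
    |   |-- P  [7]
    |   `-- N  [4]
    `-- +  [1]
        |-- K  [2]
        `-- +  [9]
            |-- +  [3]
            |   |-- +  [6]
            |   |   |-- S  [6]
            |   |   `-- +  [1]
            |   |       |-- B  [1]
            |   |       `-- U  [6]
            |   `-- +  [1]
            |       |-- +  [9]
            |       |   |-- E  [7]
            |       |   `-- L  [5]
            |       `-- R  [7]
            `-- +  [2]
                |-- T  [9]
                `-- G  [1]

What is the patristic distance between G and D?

52

The path runs G → … → MRCA → … → D; the MRCA is the root of the tree.
Branch lengths along that path: 1 + 2 + 9 + 1 + 8 + 6 + 6 + 4 + 9 + 6 = 52.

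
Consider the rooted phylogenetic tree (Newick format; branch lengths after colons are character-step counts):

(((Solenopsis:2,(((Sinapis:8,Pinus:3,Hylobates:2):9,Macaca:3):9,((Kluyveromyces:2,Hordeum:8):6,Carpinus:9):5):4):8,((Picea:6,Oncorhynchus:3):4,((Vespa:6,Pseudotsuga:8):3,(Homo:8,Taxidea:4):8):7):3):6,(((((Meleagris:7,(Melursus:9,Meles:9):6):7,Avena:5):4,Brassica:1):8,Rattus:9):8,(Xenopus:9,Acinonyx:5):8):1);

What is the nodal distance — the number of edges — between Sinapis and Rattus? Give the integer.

The MRCA of Sinapis and Rattus is the root of the tree.
From Sinapis up to that node: 6 branches. From Rattus up to the same node: 3 branches. Total: 6 + 3 = 9.

9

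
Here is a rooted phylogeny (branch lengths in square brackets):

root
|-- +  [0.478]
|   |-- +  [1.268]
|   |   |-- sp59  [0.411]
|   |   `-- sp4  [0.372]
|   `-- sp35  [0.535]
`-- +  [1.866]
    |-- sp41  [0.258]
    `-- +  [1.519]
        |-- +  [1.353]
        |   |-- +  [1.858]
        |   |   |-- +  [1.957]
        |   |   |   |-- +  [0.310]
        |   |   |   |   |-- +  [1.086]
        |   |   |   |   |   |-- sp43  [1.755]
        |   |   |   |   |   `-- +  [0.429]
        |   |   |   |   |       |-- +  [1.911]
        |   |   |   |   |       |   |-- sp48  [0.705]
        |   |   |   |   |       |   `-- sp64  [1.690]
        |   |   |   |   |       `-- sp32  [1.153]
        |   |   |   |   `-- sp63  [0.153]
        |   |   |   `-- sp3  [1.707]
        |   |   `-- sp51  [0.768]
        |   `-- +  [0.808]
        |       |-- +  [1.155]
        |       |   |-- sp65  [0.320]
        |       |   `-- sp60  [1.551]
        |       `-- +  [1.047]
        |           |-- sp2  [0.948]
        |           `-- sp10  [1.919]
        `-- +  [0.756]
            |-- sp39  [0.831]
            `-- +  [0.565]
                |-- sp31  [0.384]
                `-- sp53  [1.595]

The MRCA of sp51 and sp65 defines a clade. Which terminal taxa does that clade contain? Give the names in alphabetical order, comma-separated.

Tracing sp51: it sits inside ((((sp43,((sp48,sp64),sp32)),sp63),sp3),sp51).
Tracing sp65: it sits inside (sp65,sp60).
The smallest clade enclosing both is (((((sp43,((sp48,sp64),sp32)),sp63),sp3),sp51),((sp65,sp60),(sp2,sp10))); the answer is its 11 terminal taxa in alphabetical order.

sp10, sp2, sp3, sp32, sp43, sp48, sp51, sp60, sp63, sp64, sp65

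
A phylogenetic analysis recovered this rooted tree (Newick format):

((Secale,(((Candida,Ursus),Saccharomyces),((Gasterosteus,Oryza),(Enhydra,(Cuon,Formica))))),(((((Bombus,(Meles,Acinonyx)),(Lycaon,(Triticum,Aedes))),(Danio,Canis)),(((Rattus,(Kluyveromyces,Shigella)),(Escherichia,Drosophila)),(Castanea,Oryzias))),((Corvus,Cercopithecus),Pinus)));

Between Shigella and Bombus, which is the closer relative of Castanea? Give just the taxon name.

The MRCA of Castanea and Shigella subtends (((Rattus,(Kluyveromyces,Shigella)),(Escherichia,Drosophila)),(Castanea,Oryzias)) (7 taxa).
The MRCA of Castanea and Bombus subtends ((((Bombus,(Meles,Acinonyx)),(Lycaon,(Triticum,Aedes))),(Danio,Canis)),(((Rattus,(Kluyveromyces,Shigella)),(Escherichia,Drosophila)),(Castanea,Oryzias))) (15 taxa).
The first is nested inside the second, so Castanea shares a more recent common ancestor with Shigella.

Shigella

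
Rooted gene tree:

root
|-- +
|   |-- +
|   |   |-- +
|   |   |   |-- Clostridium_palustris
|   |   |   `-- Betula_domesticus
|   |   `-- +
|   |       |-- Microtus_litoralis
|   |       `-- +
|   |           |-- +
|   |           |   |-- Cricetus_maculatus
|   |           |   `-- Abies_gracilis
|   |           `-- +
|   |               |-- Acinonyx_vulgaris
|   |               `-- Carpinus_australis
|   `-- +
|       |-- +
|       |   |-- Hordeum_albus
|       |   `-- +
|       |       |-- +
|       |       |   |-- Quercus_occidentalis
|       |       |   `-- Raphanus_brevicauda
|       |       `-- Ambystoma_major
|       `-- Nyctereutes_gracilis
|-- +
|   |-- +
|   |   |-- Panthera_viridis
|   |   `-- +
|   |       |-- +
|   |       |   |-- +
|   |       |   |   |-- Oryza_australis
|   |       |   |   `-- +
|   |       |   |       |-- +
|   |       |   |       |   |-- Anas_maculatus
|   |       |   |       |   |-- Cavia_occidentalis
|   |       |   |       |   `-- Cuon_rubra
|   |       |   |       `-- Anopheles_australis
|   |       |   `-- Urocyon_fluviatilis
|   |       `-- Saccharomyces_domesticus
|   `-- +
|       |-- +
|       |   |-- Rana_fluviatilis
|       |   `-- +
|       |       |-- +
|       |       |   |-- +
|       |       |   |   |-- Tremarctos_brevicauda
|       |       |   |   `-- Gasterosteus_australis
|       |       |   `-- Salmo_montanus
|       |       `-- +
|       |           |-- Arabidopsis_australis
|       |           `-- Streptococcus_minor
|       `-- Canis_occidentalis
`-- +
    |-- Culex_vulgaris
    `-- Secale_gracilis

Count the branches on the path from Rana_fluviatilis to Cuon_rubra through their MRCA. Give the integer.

10

The MRCA of Rana_fluviatilis and Cuon_rubra is the node subtending ((Panthera_viridis,(((Oryza_australis,((Anas_maculatus,Cavia_occidentalis,Cuon_rubra),Anopheles_australis)),Urocyon_fluviatilis),Saccharomyces_domesticus)),((Rana_fluviatilis,(((Tremarctos_brevicauda,Gasterosteus_australis),Salmo_montanus),(Arabidopsis_australis,Streptococcus_minor))),Canis_occidentalis)).
From Rana_fluviatilis up to that node: 3 branches. From Cuon_rubra up to the same node: 7 branches. Total: 3 + 7 = 10.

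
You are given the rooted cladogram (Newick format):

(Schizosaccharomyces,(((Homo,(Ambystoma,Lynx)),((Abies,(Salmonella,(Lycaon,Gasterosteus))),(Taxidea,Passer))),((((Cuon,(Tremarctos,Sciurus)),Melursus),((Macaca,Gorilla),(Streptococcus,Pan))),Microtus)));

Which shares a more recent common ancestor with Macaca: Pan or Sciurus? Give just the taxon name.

Pan

The MRCA of Macaca and Pan subtends ((Macaca,Gorilla),(Streptococcus,Pan)) (4 taxa).
The MRCA of Macaca and Sciurus subtends (((Cuon,(Tremarctos,Sciurus)),Melursus),((Macaca,Gorilla),(Streptococcus,Pan))) (8 taxa).
The first is nested inside the second, so Macaca shares a more recent common ancestor with Pan.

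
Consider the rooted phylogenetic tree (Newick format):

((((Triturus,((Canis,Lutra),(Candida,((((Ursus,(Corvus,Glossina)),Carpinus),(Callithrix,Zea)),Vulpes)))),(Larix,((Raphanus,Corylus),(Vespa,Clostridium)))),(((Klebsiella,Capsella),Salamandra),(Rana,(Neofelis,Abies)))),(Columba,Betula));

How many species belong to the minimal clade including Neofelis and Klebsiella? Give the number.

6

The MRCA of Neofelis and Klebsiella is the node subtending (((Klebsiella,Capsella),Salamandra),(Rana,(Neofelis,Abies))).
That clade contains 6 terminal taxa: Abies, Capsella, Klebsiella, Neofelis, Rana, Salamandra.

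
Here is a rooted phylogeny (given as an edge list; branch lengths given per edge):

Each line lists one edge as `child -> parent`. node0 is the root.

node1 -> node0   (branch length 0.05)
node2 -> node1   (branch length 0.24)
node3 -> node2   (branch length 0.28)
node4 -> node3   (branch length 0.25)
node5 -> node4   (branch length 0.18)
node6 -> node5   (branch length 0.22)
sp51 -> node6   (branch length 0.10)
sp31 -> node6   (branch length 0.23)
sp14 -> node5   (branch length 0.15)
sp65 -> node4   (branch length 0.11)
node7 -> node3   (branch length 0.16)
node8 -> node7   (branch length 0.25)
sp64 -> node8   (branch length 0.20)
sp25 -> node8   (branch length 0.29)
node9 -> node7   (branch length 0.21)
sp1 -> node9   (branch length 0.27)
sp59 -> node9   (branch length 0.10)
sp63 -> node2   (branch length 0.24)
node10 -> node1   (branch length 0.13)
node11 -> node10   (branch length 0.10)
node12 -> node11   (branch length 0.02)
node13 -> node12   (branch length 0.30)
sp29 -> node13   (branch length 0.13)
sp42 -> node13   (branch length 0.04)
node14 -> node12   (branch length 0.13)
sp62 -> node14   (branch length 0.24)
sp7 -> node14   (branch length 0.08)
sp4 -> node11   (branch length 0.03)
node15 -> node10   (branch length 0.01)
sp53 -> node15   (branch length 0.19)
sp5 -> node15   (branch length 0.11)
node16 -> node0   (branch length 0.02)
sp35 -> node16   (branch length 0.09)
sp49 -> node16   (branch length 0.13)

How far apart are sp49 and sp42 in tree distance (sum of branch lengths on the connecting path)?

0.79

The path runs sp49 → … → MRCA → … → sp42; the MRCA is the root of the tree.
Branch lengths along that path: 0.13 + 0.02 + 0.05 + 0.13 + 0.10 + 0.02 + 0.30 + 0.04 = 0.79.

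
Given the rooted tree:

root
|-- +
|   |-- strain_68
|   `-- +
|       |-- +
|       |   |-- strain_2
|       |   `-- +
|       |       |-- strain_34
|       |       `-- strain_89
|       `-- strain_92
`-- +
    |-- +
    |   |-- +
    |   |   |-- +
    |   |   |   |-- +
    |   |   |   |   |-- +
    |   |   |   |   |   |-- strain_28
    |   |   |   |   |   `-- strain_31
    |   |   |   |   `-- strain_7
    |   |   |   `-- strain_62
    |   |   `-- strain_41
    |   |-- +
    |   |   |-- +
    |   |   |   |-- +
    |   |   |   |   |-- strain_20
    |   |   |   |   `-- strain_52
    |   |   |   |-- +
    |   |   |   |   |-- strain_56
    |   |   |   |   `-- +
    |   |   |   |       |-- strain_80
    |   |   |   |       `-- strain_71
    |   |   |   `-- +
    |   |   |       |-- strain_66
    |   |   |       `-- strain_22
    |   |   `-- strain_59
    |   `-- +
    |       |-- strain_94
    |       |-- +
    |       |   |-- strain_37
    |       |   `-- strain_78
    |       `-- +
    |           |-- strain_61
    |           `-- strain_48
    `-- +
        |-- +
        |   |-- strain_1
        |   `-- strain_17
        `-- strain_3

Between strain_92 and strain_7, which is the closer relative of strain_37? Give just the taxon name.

The MRCA of strain_37 and strain_7 subtends (((((strain_28,strain_31),strain_7),strain_62),strain_41),(((strain_20,strain_52),(strain_56,(strain_80,strain_71)),(strain_66,strain_22)),strain_59),(strain_94,(strain_37,strain_78),(strain_61,strain_48))) (18 taxa).
The MRCA of strain_37 and strain_92 is the root, subtending the entire tree (26 taxa).
The first is nested inside the second, so strain_37 shares a more recent common ancestor with strain_7.

strain_7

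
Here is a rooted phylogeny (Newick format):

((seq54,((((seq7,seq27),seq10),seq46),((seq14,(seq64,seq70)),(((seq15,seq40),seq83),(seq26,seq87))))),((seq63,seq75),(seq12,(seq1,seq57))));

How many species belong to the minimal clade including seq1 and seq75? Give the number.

5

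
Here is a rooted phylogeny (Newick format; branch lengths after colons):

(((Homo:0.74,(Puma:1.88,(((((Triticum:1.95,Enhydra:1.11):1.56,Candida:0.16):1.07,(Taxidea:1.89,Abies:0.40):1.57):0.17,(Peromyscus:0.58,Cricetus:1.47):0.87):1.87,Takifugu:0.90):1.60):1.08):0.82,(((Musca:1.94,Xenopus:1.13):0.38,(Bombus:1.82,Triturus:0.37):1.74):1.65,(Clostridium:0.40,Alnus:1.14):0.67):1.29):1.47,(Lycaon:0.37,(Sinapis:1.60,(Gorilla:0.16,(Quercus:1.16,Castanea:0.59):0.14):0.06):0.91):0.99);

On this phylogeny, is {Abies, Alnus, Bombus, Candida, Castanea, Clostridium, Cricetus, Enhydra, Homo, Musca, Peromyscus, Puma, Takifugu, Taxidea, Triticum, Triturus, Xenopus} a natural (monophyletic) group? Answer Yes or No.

The MRCA of the listed taxa is the root, so the smallest clade containing them is the whole tree.
That clade also contains Gorilla, Lycaon, Quercus, Sinapis, which are not in the proposed group, so the group is not monophyletic.

No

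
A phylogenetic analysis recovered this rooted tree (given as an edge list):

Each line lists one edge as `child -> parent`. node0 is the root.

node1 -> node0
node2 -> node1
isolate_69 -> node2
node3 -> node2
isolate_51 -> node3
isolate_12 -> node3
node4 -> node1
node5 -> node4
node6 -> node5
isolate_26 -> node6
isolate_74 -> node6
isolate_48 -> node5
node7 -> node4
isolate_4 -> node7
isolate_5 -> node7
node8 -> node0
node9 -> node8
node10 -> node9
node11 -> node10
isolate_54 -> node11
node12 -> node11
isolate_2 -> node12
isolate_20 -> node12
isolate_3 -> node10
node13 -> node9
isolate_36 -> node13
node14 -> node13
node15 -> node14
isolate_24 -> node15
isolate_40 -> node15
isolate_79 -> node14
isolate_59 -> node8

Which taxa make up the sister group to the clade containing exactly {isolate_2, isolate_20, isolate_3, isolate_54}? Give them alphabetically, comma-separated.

The clade containing exactly {isolate_2, isolate_20, isolate_3, isolate_54} attaches to the tree at the node subtending (((isolate_54,(isolate_2,isolate_20)),isolate_3),(isolate_36,((isolate_24,isolate_40),isolate_79))).
The other lineage descending from that same node — the sister group — is (isolate_36,((isolate_24,isolate_40),isolate_79)); its 4 tips in alphabetical order are the answer.

isolate_24, isolate_36, isolate_40, isolate_79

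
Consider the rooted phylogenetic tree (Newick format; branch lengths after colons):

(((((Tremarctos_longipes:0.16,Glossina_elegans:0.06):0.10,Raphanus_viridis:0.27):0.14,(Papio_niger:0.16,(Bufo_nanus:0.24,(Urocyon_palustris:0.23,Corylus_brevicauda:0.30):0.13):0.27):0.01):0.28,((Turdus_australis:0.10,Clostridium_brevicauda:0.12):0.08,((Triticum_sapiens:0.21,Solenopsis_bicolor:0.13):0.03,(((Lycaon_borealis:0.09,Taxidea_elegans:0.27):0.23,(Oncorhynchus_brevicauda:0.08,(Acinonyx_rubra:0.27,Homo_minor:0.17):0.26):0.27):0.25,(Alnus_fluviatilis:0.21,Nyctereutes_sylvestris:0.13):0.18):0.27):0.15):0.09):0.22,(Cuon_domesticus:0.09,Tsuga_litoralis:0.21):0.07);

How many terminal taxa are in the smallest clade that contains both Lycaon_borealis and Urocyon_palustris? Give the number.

The MRCA of Lycaon_borealis and Urocyon_palustris is the node subtending ((((Tremarctos_longipes,Glossina_elegans),Raphanus_viridis),(Papio_niger,(Bufo_nanus,(Urocyon_palustris,Corylus_brevicauda)))),((Turdus_australis,Clostridium_brevicauda),((Triticum_sapiens,Solenopsis_bicolor),(((Lycaon_borealis,Taxidea_elegans),(Oncorhynchus_brevicauda,(Acinonyx_rubra,Homo_minor))),(Alnus_fluviatilis,Nyctereutes_sylvestris))))).
That clade contains 18 terminal taxa: Acinonyx_rubra, Alnus_fluviatilis, Bufo_nanus, Clostridium_brevicauda, Corylus_brevicauda, Glossina_elegans, Homo_minor, Lycaon_borealis, Nyctereutes_sylvestris, Oncorhynchus_brevicauda, Papio_niger, Raphanus_viridis, Solenopsis_bicolor, Taxidea_elegans, Tremarctos_longipes, Triticum_sapiens, Turdus_australis, Urocyon_palustris.

18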